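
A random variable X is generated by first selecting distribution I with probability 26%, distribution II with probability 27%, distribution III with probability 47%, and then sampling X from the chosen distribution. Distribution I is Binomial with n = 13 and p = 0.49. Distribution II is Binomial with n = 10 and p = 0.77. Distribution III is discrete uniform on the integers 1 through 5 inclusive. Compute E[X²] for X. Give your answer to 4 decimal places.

33.0511

For each component E[X²] = Var + (mean)², giving I: 43.8256; II: 61.061; III: 11.
Overall E[X²] = 0.26·43.8256 + 0.27·61.061 + 0.47·11 = 33.0511.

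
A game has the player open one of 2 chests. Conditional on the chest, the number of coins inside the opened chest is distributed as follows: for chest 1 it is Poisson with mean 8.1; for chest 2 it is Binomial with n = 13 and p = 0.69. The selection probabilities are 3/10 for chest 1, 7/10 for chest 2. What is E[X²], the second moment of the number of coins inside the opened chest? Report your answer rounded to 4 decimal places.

For each component E[X²] = Var + (mean)², giving 1: 73.71; 2: 83.2416.
Overall E[X²] = 0.3·73.71 + 0.7·83.2416 = 80.3821.

80.3821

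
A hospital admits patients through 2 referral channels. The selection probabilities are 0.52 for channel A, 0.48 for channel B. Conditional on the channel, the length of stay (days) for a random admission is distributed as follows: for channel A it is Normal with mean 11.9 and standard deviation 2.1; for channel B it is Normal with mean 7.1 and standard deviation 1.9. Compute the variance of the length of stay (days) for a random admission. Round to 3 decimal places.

9.777

Per component, A: μ=11.9, E[X²]=146.02; B: μ=7.1, E[X²]=54.02.
E[X] = 0.52·11.9 + 0.48·7.1 = 9.596.
E[X²] = 0.52·146.02 + 0.48·54.02 = 101.86.
Var(X) = E[X²] − (E[X])² = 101.86 − 92.0832 = 9.77678.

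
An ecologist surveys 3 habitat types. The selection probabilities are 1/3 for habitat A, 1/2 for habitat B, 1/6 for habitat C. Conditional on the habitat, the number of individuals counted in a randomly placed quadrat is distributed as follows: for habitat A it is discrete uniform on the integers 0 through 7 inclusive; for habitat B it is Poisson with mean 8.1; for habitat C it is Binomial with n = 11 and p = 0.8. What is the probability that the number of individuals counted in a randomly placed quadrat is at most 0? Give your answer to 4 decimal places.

Conditional on each habitat, P(X ≤ 0): A: 0.125; B: 0.000303539; C: 2.048e-08.
By total probability, P(X ≤ 0) = 0.333333·0.125 + 0.5·0.000303539 + 0.166667·2.048e-08 = 0.0418184.

0.0418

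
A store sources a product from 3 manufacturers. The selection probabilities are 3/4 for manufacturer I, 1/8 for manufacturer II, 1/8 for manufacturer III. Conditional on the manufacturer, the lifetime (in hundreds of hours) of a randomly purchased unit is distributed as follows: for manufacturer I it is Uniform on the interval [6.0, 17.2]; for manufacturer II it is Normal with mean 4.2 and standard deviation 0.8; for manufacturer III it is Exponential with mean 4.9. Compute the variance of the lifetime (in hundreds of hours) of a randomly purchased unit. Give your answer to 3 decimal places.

Per component, I: μ=11.6, E[X²]=145.013; II: μ=4.2, E[X²]=18.28; III: μ=4.9, E[X²]=48.02.
E[X] = 0.75·11.6 + 0.125·4.2 + 0.125·4.9 = 9.8375.
E[X²] = 0.75·145.013 + 0.125·18.28 + 0.125·48.02 = 117.047.
Var(X) = E[X²] − (E[X])² = 117.047 − 96.7764 = 20.2711.

20.271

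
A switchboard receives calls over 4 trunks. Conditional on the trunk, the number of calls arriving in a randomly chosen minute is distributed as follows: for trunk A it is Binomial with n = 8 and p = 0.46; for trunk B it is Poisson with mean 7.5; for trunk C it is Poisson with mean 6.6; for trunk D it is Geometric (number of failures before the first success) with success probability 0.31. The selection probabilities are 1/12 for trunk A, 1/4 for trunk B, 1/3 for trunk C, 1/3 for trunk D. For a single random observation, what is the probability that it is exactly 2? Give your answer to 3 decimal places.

Conditional on each trunk, P(X = 2): A: 0.146905; B: 0.0155555; C: 0.0296288; D: 0.147591.
By total probability, P(X = 2) = 0.0833333·0.146905 + 0.25·0.0155555 + 0.333333·0.0296288 + 0.333333·0.147591 = 0.0752042.

0.075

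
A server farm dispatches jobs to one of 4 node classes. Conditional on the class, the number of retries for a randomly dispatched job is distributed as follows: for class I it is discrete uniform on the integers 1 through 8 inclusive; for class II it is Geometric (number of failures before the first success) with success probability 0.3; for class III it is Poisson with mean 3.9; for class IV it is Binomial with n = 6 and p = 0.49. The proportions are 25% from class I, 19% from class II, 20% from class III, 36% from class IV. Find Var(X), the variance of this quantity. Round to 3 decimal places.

4.755

Per component, I: μ=4.5, E[X²]=25.5; II: μ=2.33333, E[X²]=13.2222; III: μ=3.9, E[X²]=19.11; IV: μ=2.94, E[X²]=10.143.
E[X] = 0.25·4.5 + 0.19·2.33333 + 0.2·3.9 + 0.36·2.94 = 3.40673.
E[X²] = 0.25·25.5 + 0.19·13.2222 + 0.2·19.11 + 0.36·10.143 = 16.3607.
Var(X) = E[X²] − (E[X])² = 16.3607 − 11.6058 = 4.75487.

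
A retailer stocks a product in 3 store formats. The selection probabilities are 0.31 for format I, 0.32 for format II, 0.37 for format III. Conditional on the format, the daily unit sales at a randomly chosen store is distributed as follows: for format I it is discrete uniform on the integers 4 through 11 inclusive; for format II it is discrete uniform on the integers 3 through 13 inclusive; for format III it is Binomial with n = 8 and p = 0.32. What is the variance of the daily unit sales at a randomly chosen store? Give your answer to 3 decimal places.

11.799

Per component, I: μ=7.5, E[X²]=61.5; II: μ=8, E[X²]=74; III: μ=2.56, E[X²]=8.2944.
E[X] = 0.31·7.5 + 0.32·8 + 0.37·2.56 = 5.8322.
E[X²] = 0.31·61.5 + 0.32·74 + 0.37·8.2944 = 45.8139.
Var(X) = E[X²] − (E[X])² = 45.8139 − 34.0146 = 11.7994.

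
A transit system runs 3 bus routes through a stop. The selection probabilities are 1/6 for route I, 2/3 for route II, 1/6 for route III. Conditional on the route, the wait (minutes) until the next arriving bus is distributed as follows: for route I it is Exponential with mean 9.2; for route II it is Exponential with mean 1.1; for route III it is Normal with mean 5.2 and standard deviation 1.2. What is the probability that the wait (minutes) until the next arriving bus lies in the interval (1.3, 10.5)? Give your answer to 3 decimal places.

0.462

Conditional on each route, P(1.3 < X < 10.5): I: 0.548823; II: 0.306649; III: 0.999418.
By total probability, P(1.3 < X < 10.5) = 0.166667·0.548823 + 0.666667·0.306649 + 0.166667·0.999418 = 0.462473.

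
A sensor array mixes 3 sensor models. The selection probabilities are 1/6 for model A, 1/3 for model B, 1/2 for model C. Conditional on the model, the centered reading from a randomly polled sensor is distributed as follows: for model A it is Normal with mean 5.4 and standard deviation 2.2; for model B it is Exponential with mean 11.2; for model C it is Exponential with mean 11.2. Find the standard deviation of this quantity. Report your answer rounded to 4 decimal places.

10.4887

Per component, A: μ=5.4, E[X²]=34; B: μ=11.2, E[X²]=250.88; C: μ=11.2, E[X²]=250.88.
E[X] = 0.166667·5.4 + 0.333333·11.2 + 0.5·11.2 = 10.2333.
E[X²] = 0.166667·34 + 0.333333·250.88 + 0.5·250.88 = 214.733.
Var(X) = E[X²] − (E[X])² = 214.733 − 104.721 = 110.012.
SD(X) = √110.012 = 10.4887.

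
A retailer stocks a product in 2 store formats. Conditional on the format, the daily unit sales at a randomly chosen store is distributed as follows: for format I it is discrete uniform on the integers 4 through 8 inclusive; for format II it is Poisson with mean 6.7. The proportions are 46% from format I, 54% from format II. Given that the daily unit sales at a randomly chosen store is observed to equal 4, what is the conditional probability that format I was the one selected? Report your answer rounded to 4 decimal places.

0.6224

Likelihoods P(X=4 | ·): I: 0.2; II: 0.103351.
Posterior ∝ prior × likelihood. Numerator for I: 0.46·0.2 = 0.092.
Normalizing constant: 0.46·0.2 + 0.54·0.103351 = 0.14781.
P(I | observation) = 0.092 / 0.14781 = 0.622422.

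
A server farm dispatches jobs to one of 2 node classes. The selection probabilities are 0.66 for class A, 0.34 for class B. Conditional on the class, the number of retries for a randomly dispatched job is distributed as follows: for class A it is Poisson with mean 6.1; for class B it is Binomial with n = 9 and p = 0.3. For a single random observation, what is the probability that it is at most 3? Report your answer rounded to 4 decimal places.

0.3421

Conditional on each class, P(X ≤ 3): A: 0.142501; B: 0.729659.
By total probability, P(X ≤ 3) = 0.66·0.142501 + 0.34·0.729659 = 0.342135.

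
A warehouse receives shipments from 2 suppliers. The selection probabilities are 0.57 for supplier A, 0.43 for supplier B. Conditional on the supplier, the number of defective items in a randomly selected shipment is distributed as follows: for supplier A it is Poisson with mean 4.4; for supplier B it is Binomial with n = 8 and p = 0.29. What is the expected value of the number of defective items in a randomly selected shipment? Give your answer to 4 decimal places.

3.5056

Component means — A: 4.4; B: 2.32.
E[X] = 0.57·4.4 + 0.43·2.32 = 3.5056.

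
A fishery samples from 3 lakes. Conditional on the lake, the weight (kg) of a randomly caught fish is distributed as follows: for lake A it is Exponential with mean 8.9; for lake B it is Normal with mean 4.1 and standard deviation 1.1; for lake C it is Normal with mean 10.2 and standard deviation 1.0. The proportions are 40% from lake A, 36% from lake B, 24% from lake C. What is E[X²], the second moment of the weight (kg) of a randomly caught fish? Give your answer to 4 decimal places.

95.0648

For each component E[X²] = Var + (mean)², giving A: 158.42; B: 18.02; C: 105.04.
Overall E[X²] = 0.4·158.42 + 0.36·18.02 + 0.24·105.04 = 95.0648.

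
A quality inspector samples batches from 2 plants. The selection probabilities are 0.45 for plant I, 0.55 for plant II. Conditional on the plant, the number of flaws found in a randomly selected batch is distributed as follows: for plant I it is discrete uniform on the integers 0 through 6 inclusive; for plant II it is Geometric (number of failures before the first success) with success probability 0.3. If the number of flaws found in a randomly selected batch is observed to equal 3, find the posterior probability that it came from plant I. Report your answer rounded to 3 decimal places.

0.532

Likelihoods P(X=3 | ·): I: 0.142857; II: 0.1029.
Posterior ∝ prior × likelihood. Numerator for I: 0.45·0.142857 = 0.0642857.
Normalizing constant: 0.45·0.142857 + 0.55·0.1029 = 0.120881.
P(I | observation) = 0.0642857 / 0.120881 = 0.531811.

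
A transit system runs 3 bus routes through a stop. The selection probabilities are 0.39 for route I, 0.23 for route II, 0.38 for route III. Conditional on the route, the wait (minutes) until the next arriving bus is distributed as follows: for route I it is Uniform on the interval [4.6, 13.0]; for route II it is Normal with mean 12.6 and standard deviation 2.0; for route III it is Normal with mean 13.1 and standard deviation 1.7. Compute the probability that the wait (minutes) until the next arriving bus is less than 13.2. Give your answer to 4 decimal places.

Conditional on each route, P(X < 13.2): I: 1; II: 0.617911; III: 0.523454.
By total probability, P(X < 13.2) = 0.39·1 + 0.23·0.617911 + 0.38·0.523454 = 0.731032.

0.7310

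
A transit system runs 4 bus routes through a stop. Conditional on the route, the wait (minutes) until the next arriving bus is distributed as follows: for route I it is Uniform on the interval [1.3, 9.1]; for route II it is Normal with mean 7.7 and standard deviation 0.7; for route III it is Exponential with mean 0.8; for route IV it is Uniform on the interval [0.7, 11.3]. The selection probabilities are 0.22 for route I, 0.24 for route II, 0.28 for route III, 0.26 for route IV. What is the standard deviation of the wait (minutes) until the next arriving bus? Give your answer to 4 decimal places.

Per component, I: μ=5.2, E[X²]=32.11; II: μ=7.7, E[X²]=59.78; III: μ=0.8, E[X²]=1.28; IV: μ=6, E[X²]=45.3633.
E[X] = 0.22·5.2 + 0.24·7.7 + 0.28·0.8 + 0.26·6 = 4.776.
E[X²] = 0.22·32.11 + 0.24·59.78 + 0.28·1.28 + 0.26·45.3633 = 33.5643.
Var(X) = E[X²] − (E[X])² = 33.5643 − 22.8102 = 10.7541.
SD(X) = √10.7541 = 3.27934.

3.2793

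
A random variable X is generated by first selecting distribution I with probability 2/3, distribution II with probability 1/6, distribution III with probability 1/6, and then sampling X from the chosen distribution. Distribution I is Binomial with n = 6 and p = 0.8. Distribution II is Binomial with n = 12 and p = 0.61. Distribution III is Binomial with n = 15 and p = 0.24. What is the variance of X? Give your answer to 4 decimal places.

Per component, I: μ=4.8, E[X²]=24; II: μ=7.32, E[X²]=56.4372; III: μ=3.6, E[X²]=15.696.
E[X] = 0.666667·4.8 + 0.166667·7.32 + 0.166667·3.6 = 5.02.
E[X²] = 0.666667·24 + 0.166667·56.4372 + 0.166667·15.696 = 28.0222.
Var(X) = E[X²] − (E[X])² = 28.0222 − 25.2004 = 2.8218.

2.8218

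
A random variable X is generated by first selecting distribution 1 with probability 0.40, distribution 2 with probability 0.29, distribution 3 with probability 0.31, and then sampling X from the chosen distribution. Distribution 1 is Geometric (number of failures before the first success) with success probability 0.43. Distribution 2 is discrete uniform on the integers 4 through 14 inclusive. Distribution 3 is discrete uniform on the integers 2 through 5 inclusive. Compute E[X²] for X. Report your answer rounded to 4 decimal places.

For each component E[X²] = Var + (mean)², giving 1: 4.83991; 2: 91; 3: 13.5.
Overall E[X²] = 0.4·4.83991 + 0.29·91 + 0.31·13.5 = 32.511.

32.5110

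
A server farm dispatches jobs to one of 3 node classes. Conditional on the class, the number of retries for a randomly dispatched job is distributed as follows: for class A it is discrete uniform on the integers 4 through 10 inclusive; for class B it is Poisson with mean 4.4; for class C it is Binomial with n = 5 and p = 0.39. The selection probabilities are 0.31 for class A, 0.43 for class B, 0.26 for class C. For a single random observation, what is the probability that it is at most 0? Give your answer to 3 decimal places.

Conditional on each class, P(X ≤ 0): A: 0; B: 0.0122773; C: 0.0844596.
By total probability, P(X ≤ 0) = 0.31·0 + 0.43·0.0122773 + 0.26·0.0844596 = 0.0272388.

0.027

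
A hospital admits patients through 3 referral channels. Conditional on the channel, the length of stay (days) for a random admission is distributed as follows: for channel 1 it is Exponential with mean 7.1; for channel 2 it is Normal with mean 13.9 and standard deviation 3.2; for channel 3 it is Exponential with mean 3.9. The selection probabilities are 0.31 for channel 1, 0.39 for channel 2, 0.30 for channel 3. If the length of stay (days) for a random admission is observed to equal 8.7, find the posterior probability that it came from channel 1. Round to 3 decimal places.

Likelihoods f(8.7 | ·): 1: 0.0413598; 2: 0.0332932; 3: 0.0275502.
Posterior ∝ prior × likelihood. Numerator for 1: 0.31·0.0413598 = 0.0128215.
Normalizing constant: 0.31·0.0413598 + 0.39·0.0332932 + 0.3·0.0275502 = 0.0340709.
P(1 | observation) = 0.0128215 / 0.0340709 = 0.376319.

0.376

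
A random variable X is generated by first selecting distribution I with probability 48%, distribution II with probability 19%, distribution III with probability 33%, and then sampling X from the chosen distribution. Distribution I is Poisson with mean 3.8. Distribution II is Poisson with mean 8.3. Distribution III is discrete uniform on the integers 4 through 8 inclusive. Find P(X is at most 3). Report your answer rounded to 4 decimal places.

Conditional on each component, P(X ≤ 3): I: 0.473485; II: 0.0345545; III: 0.
By total probability, P(X ≤ 3) = 0.48·0.473485 + 0.19·0.0345545 + 0.33·0 = 0.233838.

0.2338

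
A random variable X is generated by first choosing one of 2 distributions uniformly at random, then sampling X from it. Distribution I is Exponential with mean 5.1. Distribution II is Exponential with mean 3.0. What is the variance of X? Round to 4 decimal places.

18.6075

Per component, I: μ=5.1, E[X²]=52.02; II: μ=3, E[X²]=18.
E[X] = 0.5·5.1 + 0.5·3 = 4.05.
E[X²] = 0.5·52.02 + 0.5·18 = 35.01.
Var(X) = E[X²] − (E[X])² = 35.01 − 16.4025 = 18.6075.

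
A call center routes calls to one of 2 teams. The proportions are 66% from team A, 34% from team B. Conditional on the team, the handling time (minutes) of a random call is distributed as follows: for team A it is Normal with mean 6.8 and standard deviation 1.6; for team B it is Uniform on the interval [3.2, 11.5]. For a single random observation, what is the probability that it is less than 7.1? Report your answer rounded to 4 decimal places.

0.5388

Conditional on each team, P(X < 7.1): A: 0.574366; B: 0.46988.
By total probability, P(X < 7.1) = 0.66·0.574366 + 0.34·0.46988 = 0.53884.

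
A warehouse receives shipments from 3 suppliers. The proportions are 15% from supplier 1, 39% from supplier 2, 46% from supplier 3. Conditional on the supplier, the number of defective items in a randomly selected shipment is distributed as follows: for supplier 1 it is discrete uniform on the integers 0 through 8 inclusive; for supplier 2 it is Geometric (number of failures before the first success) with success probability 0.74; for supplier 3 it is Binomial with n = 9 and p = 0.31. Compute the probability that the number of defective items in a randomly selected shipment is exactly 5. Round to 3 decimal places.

0.055

Conditional on each supplier, P(X = 5): 1: 0.111111; 2: 0.000879222; 3: 0.0817665.
By total probability, P(X = 5) = 0.15·0.111111 + 0.39·0.000879222 + 0.46·0.0817665 = 0.0546222.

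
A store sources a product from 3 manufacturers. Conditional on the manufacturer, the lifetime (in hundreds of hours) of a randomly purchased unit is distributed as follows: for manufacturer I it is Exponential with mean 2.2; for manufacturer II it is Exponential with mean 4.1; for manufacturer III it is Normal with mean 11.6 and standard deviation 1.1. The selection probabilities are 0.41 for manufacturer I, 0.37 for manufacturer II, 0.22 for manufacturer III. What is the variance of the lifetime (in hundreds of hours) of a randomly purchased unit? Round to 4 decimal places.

Per component, I: μ=2.2, E[X²]=9.68; II: μ=4.1, E[X²]=33.62; III: μ=11.6, E[X²]=135.77.
E[X] = 0.41·2.2 + 0.37·4.1 + 0.22·11.6 = 4.971.
E[X²] = 0.41·9.68 + 0.37·33.62 + 0.22·135.77 = 46.2776.
Var(X) = E[X²] − (E[X])² = 46.2776 − 24.7108 = 21.5668.

21.5668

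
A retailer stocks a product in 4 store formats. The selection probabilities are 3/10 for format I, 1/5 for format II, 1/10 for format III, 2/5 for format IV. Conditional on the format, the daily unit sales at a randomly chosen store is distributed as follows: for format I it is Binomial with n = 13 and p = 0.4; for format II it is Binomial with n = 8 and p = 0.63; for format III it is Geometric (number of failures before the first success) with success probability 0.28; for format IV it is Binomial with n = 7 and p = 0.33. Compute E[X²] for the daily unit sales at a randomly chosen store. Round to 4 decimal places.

For each component E[X²] = Var + (mean)², giving I: 30.16; II: 27.2664; III: 15.7959; IV: 6.8838.
Overall E[X²] = 0.3·30.16 + 0.2·27.2664 + 0.1·15.7959 + 0.4·6.8838 = 18.8344.

18.8344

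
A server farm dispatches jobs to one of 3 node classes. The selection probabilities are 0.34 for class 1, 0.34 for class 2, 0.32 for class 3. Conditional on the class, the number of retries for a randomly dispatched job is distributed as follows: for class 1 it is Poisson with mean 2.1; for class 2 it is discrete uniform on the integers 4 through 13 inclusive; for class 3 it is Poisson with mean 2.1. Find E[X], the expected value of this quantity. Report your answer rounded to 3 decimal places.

4.276

Component means — 1: 2.1; 2: 8.5; 3: 2.1.
E[X] = 0.34·2.1 + 0.34·8.5 + 0.32·2.1 = 4.276.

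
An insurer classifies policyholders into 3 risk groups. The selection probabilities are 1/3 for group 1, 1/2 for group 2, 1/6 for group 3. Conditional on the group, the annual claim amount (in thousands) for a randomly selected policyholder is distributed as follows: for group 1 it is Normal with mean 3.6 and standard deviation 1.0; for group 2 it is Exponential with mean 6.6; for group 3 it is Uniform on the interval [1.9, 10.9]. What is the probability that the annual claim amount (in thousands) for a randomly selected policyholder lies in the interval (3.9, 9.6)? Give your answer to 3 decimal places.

0.393

Conditional on each group, P(3.9 < X < 9.6): 1: 0.382089; 2: 0.320317; 3: 0.633333.
By total probability, P(3.9 < X < 9.6) = 0.333333·0.382089 + 0.5·0.320317 + 0.166667·0.633333 = 0.393077.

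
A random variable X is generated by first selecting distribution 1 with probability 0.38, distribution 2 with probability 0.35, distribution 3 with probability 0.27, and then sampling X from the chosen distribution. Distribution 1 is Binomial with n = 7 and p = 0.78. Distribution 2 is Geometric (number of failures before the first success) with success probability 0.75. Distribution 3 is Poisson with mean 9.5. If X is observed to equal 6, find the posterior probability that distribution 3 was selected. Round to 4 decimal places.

Likelihoods P(X=6 | ·): 1: 0.346807; 2: 0.000183105; 3: 0.0764208.
Posterior ∝ prior × likelihood. Numerator for 3: 0.27·0.0764208 = 0.0206336.
Normalizing constant: 0.38·0.346807 + 0.35·0.000183105 + 0.27·0.0764208 = 0.152485.
P(3 | observation) = 0.0206336 / 0.152485 = 0.135316.

0.1353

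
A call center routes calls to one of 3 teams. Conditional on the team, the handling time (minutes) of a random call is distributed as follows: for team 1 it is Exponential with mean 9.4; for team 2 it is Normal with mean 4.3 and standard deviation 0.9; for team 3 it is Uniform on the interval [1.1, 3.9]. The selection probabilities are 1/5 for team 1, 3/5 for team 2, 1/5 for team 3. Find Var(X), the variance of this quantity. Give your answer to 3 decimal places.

Per component, 1: μ=9.4, E[X²]=176.72; 2: μ=4.3, E[X²]=19.3; 3: μ=2.5, E[X²]=6.90333.
E[X] = 0.2·9.4 + 0.6·4.3 + 0.2·2.5 = 4.96.
E[X²] = 0.2·176.72 + 0.6·19.3 + 0.2·6.90333 = 48.3047.
Var(X) = E[X²] − (E[X])² = 48.3047 − 24.6016 = 23.7031.

23.703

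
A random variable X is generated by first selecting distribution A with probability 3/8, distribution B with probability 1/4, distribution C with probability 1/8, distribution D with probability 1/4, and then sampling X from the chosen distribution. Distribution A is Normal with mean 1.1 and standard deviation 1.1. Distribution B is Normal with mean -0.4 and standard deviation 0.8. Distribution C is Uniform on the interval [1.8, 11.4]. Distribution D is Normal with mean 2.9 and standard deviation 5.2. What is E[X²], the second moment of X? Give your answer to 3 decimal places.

For each component E[X²] = Var + (mean)², giving A: 2.42; B: 0.8; C: 51.24; D: 35.45.
Overall E[X²] = 0.375·2.42 + 0.25·0.8 + 0.125·51.24 + 0.25·35.45 = 16.375.

16.375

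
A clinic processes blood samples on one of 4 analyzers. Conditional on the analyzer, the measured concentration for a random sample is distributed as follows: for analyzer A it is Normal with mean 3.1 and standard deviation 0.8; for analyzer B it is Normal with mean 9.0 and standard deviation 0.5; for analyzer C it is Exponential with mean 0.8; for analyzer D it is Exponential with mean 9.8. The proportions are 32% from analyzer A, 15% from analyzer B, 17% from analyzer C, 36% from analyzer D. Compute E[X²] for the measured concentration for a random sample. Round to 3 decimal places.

For each component E[X²] = Var + (mean)², giving A: 10.25; B: 81.25; C: 1.28; D: 192.08.
Overall E[X²] = 0.32·10.25 + 0.15·81.25 + 0.17·1.28 + 0.36·192.08 = 84.8339.

84.834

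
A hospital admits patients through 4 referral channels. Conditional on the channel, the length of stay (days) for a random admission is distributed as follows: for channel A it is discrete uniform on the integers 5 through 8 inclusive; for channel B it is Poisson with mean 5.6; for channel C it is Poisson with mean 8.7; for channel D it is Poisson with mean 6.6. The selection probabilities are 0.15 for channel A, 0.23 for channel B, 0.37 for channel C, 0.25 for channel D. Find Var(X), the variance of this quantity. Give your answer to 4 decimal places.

Per component, A: μ=6.5, E[X²]=43.5; B: μ=5.6, E[X²]=36.96; C: μ=8.7, E[X²]=84.39; D: μ=6.6, E[X²]=50.16.
E[X] = 0.15·6.5 + 0.23·5.6 + 0.37·8.7 + 0.25·6.6 = 7.132.
E[X²] = 0.15·43.5 + 0.23·36.96 + 0.37·84.39 + 0.25·50.16 = 58.7901.
Var(X) = E[X²] − (E[X])² = 58.7901 − 50.8654 = 7.92468.

7.9247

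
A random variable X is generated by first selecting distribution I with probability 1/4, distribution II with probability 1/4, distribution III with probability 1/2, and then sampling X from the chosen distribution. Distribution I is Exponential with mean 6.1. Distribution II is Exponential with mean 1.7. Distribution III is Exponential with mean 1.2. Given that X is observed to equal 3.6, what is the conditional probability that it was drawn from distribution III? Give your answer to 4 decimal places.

Likelihoods f(3.6 | ·): I: 0.0908584; II: 0.0707732; III: 0.0414892.
Posterior ∝ prior × likelihood. Numerator for III: 0.5·0.0414892 = 0.0207446.
Normalizing constant: 0.25·0.0908584 + 0.25·0.0707732 + 0.5·0.0414892 = 0.0611525.
P(III | observation) = 0.0207446 / 0.0611525 = 0.339227.

0.3392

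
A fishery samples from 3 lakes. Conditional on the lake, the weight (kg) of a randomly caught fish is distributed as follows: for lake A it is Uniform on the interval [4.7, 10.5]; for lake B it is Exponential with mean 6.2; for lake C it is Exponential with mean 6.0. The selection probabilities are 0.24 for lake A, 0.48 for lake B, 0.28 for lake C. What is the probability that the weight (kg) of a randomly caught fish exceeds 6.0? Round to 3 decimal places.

0.472

Conditional on each lake, P(X > 6.0): A: 0.775862; B: 0.37994; C: 0.367879.
By total probability, P(X > 6.0) = 0.24·0.775862 + 0.48·0.37994 + 0.28·0.367879 = 0.471584.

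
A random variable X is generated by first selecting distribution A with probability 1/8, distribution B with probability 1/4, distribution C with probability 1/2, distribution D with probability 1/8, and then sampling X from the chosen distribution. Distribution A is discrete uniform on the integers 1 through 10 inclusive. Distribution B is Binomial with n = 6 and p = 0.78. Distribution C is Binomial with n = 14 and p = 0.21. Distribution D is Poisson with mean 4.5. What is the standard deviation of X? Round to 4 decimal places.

Per component, A: μ=5.5, E[X²]=38.5; B: μ=4.68, E[X²]=22.932; C: μ=2.94, E[X²]=10.9662; D: μ=4.5, E[X²]=24.75.
E[X] = 0.125·5.5 + 0.25·4.68 + 0.5·2.94 + 0.125·4.5 = 3.89.
E[X²] = 0.125·38.5 + 0.25·22.932 + 0.5·10.9662 + 0.125·24.75 = 19.1223.
Var(X) = E[X²] − (E[X])² = 19.1223 − 15.1321 = 3.99025.
SD(X) = √3.99025 = 1.99756.

1.9976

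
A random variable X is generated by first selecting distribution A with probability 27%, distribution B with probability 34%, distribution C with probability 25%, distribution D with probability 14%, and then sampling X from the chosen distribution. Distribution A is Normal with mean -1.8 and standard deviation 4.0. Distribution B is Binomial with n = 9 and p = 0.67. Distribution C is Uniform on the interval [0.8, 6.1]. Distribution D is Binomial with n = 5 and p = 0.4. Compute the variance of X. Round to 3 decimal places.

Per component, A: μ=-1.8, E[X²]=19.24; B: μ=6.03, E[X²]=38.3508; C: μ=3.45, E[X²]=14.2433; D: μ=2, E[X²]=5.2.
E[X] = 0.27·-1.8 + 0.34·6.03 + 0.25·3.45 + 0.14·2 = 2.7067.
E[X²] = 0.27·19.24 + 0.34·38.3508 + 0.25·14.2433 + 0.14·5.2 = 22.5229.
Var(X) = E[X²] − (E[X])² = 22.5229 − 7.32622 = 15.1967.

15.197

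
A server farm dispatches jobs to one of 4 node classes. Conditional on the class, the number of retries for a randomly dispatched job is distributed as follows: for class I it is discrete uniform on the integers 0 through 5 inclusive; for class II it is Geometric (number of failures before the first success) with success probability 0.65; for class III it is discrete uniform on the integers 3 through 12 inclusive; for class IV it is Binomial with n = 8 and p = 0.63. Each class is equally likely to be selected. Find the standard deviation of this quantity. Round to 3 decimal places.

3.216

Per component, I: μ=2.5, E[X²]=9.16667; II: μ=0.538462, E[X²]=1.11834; III: μ=7.5, E[X²]=64.5; IV: μ=5.04, E[X²]=27.2664.
E[X] = 0.25·2.5 + 0.25·0.538462 + 0.25·7.5 + 0.25·5.04 = 3.89462.
E[X²] = 0.25·9.16667 + 0.25·1.11834 + 0.25·64.5 + 0.25·27.2664 = 25.5129.
Var(X) = E[X²] − (E[X])² = 25.5129 − 15.168 = 10.3448.
SD(X) = √10.3448 = 3.21634.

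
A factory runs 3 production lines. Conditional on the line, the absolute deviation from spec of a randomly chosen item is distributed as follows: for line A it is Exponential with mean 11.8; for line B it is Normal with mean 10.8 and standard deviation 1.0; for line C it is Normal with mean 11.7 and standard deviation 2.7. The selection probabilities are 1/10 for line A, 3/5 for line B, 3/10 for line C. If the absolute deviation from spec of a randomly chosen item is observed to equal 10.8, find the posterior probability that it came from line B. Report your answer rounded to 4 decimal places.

0.8408

Likelihoods f(10.8 | ·): A: 0.0339335; B: 0.398942; C: 0.139772.
Posterior ∝ prior × likelihood. Numerator for B: 0.6·0.398942 = 0.239365.
Normalizing constant: 0.1·0.0339335 + 0.6·0.398942 + 0.3·0.139772 = 0.28469.
P(B | observation) = 0.239365 / 0.28469 = 0.840792.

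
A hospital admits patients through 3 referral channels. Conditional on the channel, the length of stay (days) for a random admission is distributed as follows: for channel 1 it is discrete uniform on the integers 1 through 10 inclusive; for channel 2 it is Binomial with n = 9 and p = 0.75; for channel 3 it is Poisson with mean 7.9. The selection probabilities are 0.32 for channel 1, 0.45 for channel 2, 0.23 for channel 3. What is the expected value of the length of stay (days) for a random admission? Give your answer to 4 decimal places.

Component means — 1: 5.5; 2: 6.75; 3: 7.9.
E[X] = 0.32·5.5 + 0.45·6.75 + 0.23·7.9 = 6.6145.

6.6145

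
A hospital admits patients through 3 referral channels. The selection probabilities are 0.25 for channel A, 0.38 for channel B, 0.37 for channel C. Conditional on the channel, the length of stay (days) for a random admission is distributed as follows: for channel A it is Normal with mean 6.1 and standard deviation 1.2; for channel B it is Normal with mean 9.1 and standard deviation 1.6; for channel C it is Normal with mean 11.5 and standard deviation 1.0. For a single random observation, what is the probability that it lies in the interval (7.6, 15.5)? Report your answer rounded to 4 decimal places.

Conditional on each channel, P(7.6 < X < 15.5): A: 0.10565; B: 0.825718; C: 0.99992.
By total probability, P(7.6 < X < 15.5) = 0.25·0.10565 + 0.38·0.825718 + 0.37·0.99992 = 0.710156.

0.7102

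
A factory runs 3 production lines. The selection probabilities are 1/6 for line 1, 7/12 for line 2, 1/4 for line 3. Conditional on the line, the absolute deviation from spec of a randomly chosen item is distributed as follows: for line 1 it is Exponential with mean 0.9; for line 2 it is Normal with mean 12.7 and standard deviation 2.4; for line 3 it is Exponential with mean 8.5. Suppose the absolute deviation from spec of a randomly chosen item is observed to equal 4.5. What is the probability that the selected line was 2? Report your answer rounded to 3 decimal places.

Likelihoods f(4.5 | ·): 1: 0.00748661; 2: 0.000485072; 3: 0.0692884.
Posterior ∝ prior × likelihood. Numerator for 2: 0.583333·0.000485072 = 0.000282959.
Normalizing constant: 0.166667·0.00748661 + 0.583333·0.000485072 + 0.25·0.0692884 = 0.0188528.
P(2 | observation) = 0.000282959 / 0.0188528 = 0.0150088.

0.015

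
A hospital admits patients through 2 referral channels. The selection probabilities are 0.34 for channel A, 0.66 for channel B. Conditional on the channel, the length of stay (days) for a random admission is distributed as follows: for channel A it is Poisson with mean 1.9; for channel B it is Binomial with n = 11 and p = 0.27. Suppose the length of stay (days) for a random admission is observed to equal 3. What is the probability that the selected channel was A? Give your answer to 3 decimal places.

0.252

Likelihoods P(X=3 | ·): A: 0.170982; B: 0.261914.
Posterior ∝ prior × likelihood. Numerator for A: 0.34·0.170982 = 0.0581338.
Normalizing constant: 0.34·0.170982 + 0.66·0.261914 = 0.230997.
P(A | observation) = 0.0581338 / 0.230997 = 0.251665.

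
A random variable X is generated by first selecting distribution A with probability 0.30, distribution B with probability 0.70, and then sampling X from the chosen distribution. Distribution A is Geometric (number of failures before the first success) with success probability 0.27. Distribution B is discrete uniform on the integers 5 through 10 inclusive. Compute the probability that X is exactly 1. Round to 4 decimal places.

Conditional on each component, P(X = 1): A: 0.1971; B: 0.
By total probability, P(X = 1) = 0.3·0.1971 + 0.7·0 = 0.05913.

0.0591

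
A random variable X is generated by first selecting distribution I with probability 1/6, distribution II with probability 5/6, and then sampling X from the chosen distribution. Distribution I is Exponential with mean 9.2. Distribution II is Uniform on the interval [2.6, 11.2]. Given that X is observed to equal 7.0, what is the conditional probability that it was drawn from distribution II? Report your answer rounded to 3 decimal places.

0.920

Likelihoods f(7.0 | ·): I: 0.0507891; II: 0.116279.
Posterior ∝ prior × likelihood. Numerator for II: 0.833333·0.116279 = 0.0968992.
Normalizing constant: 0.166667·0.0507891 + 0.833333·0.116279 = 0.105364.
P(II | observation) = 0.0968992 / 0.105364 = 0.919661.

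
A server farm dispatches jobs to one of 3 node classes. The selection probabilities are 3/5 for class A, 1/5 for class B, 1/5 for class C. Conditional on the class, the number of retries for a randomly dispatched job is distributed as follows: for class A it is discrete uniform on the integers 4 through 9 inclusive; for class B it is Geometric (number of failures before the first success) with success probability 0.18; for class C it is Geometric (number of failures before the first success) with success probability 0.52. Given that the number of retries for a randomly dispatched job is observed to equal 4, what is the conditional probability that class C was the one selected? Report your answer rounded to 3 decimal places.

Likelihoods P(X=4 | ·): A: 0.166667; B: 0.0813819; C: 0.0276038.
Posterior ∝ prior × likelihood. Numerator for C: 0.2·0.0276038 = 0.00552075.
Normalizing constant: 0.6·0.166667 + 0.2·0.0813819 + 0.2·0.0276038 = 0.121797.
P(C | observation) = 0.00552075 / 0.121797 = 0.0453274.

0.045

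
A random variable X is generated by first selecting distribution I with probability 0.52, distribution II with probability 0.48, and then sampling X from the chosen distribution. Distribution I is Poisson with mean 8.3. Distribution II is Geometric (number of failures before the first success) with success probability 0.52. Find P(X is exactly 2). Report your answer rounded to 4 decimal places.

Conditional on each component, P(X = 2): I: 0.00856016; II: 0.119808.
By total probability, P(X = 2) = 0.52·0.00856016 + 0.48·0.119808 = 0.0619591.

0.0620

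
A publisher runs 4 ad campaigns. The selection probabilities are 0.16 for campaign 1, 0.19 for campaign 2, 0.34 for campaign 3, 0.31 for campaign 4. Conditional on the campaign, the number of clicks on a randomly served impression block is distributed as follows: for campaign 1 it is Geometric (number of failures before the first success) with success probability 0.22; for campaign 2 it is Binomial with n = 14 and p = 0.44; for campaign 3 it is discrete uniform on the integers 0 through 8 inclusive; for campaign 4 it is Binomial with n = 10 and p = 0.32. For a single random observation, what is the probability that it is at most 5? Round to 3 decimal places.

0.710

Conditional on each campaign, P(X ≤ 5): 1: 0.7748; 2: 0.365619; 3: 0.666667; 4: 0.936285.
By total probability, P(X ≤ 5) = 0.16·0.7748 + 0.19·0.365619 + 0.34·0.666667 + 0.31·0.936285 = 0.710351.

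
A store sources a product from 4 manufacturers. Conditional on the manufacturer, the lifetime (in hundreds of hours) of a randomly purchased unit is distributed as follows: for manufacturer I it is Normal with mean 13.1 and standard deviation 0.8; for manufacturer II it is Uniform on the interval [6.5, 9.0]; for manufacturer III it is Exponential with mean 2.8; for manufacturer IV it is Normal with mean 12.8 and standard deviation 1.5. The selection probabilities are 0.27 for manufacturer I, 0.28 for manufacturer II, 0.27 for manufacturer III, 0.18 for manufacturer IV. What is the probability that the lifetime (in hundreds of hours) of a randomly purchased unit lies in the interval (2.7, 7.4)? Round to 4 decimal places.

0.1846

Conditional on each manufacturer, P(2.7 < X < 7.4): I: 5.20417e-13; II: 0.36; III: 0.310098; IV: 0.000159109.
By total probability, P(2.7 < X < 7.4) = 0.27·5.20417e-13 + 0.28·0.36 + 0.27·0.310098 + 0.18·0.000159109 = 0.184555.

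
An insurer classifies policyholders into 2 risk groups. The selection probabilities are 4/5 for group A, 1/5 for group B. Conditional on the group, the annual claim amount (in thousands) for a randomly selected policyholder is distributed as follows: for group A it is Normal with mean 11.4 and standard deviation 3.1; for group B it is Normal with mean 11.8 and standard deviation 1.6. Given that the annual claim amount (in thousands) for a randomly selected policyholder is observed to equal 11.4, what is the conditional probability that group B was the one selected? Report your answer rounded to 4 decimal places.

Likelihoods f(11.4 | ·): A: 0.128691; B: 0.241668.
Posterior ∝ prior × likelihood. Numerator for B: 0.2·0.241668 = 0.0483335.
Normalizing constant: 0.8·0.128691 + 0.2·0.241668 = 0.151286.
P(B | observation) = 0.0483335 / 0.151286 = 0.319484.

0.3195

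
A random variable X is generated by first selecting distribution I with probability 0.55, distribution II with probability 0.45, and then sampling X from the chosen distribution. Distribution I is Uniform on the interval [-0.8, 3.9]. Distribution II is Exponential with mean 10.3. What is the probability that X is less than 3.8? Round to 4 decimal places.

Conditional on each component, P(X < 3.8): I: 0.978723; II: 0.308528.
By total probability, P(X < 3.8) = 0.55·0.978723 + 0.45·0.308528 = 0.677135.

0.6771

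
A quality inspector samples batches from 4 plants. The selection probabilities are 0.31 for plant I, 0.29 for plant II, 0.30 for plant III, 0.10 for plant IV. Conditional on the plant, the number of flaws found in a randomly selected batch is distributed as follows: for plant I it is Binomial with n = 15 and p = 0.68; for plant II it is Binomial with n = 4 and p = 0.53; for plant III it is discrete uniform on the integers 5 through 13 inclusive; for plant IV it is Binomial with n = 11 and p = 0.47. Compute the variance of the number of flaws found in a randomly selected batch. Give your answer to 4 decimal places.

Per component, I: μ=10.2, E[X²]=107.304; II: μ=2.12, E[X²]=5.4908; III: μ=9, E[X²]=87.6667; IV: μ=5.17, E[X²]=29.469.
E[X] = 0.31·10.2 + 0.29·2.12 + 0.3·9 + 0.1·5.17 = 6.9938.
E[X²] = 0.31·107.304 + 0.29·5.4908 + 0.3·87.6667 + 0.1·29.469 = 64.1035.
Var(X) = E[X²] − (E[X])² = 64.1035 − 48.9132 = 15.1902.

15.1902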